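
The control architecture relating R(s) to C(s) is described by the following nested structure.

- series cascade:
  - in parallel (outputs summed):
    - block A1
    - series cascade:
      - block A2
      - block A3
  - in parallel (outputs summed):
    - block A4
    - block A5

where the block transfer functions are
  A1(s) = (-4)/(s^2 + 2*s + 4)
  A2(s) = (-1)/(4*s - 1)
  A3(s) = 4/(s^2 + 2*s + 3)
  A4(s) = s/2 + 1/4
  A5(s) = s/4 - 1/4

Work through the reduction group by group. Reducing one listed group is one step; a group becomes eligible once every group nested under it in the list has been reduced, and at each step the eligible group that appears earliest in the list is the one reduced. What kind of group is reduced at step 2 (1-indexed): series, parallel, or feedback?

Step 1 - reduce the series chain A2, A3
Step 2 - reduce the parallel group A1, (A2*A3)
Step 3 - add A4, A5 (parallel)
Step 4 - series reduction of (A1+(A2*A3)), (A4+A5)
So the answer for step 2 is parallel.

Hence the answer: parallel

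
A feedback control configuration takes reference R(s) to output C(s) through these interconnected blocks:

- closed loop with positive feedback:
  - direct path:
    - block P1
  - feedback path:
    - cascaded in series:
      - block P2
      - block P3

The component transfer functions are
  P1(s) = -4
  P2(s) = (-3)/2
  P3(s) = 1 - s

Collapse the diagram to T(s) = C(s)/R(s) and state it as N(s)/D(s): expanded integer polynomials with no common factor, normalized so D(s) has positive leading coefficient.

(1) series reduction of P2, P3; result 3*s/2 - 3/2
(2) collapse the loop (P1 forward, (P2*P3) return); the result is T(s) itself (integer coefficients, no common factor, positive leading denominator coefficient)

Therefore the answer is (-4)/(6*s - 5).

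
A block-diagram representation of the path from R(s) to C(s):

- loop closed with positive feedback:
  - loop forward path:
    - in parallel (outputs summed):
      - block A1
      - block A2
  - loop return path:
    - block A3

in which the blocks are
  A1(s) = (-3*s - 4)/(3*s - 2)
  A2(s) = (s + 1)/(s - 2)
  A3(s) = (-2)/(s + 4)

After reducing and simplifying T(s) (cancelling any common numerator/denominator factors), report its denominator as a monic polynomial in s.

First reduce the diagram to T(s).

[1] combine A1, A2 in parallel -> (3*s + 6)/(3*s^2 - 8*s + 4)
[2] apply the feedback formula to (A1+A2), A3 -> (3*s^2 + 18*s + 24)/(3*s^3 + 4*s^2 - 22*s + 28)
No further cancellation is possible in the step-2 result, so that is T(s). Its denominator becomes monic after dividing by the leading coefficient 3.

Answer: s^3 + 4*s^2/3 - 22*s/3 + 28/3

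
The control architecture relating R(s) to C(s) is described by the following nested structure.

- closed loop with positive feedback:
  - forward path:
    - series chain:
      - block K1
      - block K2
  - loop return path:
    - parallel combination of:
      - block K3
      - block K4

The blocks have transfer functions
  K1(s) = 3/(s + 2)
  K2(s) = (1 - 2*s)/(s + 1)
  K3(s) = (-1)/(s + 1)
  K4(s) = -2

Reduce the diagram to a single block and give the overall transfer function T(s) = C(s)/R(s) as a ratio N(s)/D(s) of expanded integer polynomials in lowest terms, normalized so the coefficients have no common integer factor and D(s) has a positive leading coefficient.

The answer is (-6*s^2 - 3*s + 3)/(s^3 - 8*s^2 - 7*s + 11).

Reasoning:
Step 1: reduce the series chain K1, K2: (3 - 6*s)/(s^2 + 3*s + 2)
Step 2: add K3, K4 (parallel): (-2*s - 3)/(s + 1)
Step 3: feedback reduction of (K1*K2), (K3+K4) - this is the overall T(s), already in the required normalized form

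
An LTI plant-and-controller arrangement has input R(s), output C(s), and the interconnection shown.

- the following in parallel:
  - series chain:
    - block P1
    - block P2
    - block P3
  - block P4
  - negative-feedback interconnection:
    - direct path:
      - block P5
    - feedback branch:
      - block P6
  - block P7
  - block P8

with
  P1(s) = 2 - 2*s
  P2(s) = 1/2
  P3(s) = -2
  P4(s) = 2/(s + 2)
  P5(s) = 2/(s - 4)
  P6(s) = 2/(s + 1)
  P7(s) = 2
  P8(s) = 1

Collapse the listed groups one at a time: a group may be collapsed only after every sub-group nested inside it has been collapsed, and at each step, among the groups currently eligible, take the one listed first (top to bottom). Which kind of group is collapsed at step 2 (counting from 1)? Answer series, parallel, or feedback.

(1) cascade P1, P2, P3
(2) collapse the loop (P5 forward, P6 return)
(3) reduce the parallel group (P1*P2*P3), P4, [P5/(1+P5*P6)], P7, P8
Step 2: feedback.

Hence the answer: feedback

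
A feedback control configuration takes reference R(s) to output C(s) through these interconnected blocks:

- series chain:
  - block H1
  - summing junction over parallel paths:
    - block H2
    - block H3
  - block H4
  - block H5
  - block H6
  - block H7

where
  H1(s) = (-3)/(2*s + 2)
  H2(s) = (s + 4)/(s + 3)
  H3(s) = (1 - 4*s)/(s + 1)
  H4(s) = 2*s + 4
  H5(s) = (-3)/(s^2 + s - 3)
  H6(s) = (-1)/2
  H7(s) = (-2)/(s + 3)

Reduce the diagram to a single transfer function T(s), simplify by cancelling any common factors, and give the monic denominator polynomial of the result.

Reducing step by step:

(1) sum the parallel branches H2, H3 = (-3*s^2 - 6*s + 7)/(s^2 + 4*s + 3)
(2) multiply H1, (H2+H3), H4, H5, H6, H7 (series) = (-27*s^3 - 108*s^2 - 45*s + 126)/(s^6 + 9*s^5 + 27*s^4 + 22*s^3 - 33*s^2 - 63*s - 27)
T(s) is the step-2 result (common factors already cancelled). Leading coefficient of the denominator: 1, so no rescaling is needed.

Answer: s^6 + 9*s^5 + 27*s^4 + 22*s^3 - 33*s^2 - 63*s - 27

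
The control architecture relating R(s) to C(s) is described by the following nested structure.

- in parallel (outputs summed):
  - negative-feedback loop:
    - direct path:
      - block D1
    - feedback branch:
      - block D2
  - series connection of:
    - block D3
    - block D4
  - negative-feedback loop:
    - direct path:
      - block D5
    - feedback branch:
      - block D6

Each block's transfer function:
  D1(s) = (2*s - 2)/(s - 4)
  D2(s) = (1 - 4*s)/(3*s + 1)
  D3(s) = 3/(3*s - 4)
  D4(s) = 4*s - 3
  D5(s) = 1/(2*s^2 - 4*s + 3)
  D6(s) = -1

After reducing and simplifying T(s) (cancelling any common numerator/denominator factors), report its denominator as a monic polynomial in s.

Step 1. apply the feedback formula to D1, D2: (-6*s^2 + 4*s + 2)/(5*s^2 + s + 6)
Step 2. reduce the series chain D3, D4: (12*s - 9)/(3*s - 4)
Step 3. reduce the feedback loop with forward D5 and return D6: 1/(2*s^2 - 4*s + 2)
Step 4. reduce the parallel group [D1/(1+D1*D2)], (D3*D4), [D5/(1+D5*D6)]: (84*s^5 - 162*s^4 + 193*s^3 - 347*s^2 + 368*s - 148)/(30*s^5 - 94*s^4 + 126*s^3 - 138*s^2 + 124*s - 48)
No further cancellation is possible in the step-4 result, so that is T(s). Its denominator becomes monic after dividing by the leading coefficient 30.

Hence the answer: s^5 - 47*s^4/15 + 21*s^3/5 - 23*s^2/5 + 62*s/15 - 8/5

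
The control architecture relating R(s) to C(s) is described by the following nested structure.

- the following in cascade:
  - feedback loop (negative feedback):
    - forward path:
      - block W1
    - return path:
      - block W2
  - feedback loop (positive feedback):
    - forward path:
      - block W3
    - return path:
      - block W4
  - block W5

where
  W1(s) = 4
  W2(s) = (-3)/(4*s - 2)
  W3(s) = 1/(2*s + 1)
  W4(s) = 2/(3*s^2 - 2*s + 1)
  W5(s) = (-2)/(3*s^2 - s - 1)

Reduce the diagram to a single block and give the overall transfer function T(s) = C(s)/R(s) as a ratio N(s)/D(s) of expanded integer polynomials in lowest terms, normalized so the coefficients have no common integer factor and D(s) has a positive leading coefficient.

[1] apply the feedback formula to W1, W2 = (8*s - 4)/(2*s - 7)
[2] reduce the feedback loop with forward W3 and return W4 = (3*s^2 - 2*s + 1)/(6*s^3 - s^2 - 1)
[3] series reduction of [W1/(1+W1*W2)], [W3/(1-W3*W4)], W5 - this is the overall T(s), already in the required normalized form

Hence the answer: (-48*s^3 + 56*s^2 - 32*s + 8)/(36*s^6 - 144*s^5 + 53*s^4 + 31*s^3 + 16*s^2 - 5*s - 7)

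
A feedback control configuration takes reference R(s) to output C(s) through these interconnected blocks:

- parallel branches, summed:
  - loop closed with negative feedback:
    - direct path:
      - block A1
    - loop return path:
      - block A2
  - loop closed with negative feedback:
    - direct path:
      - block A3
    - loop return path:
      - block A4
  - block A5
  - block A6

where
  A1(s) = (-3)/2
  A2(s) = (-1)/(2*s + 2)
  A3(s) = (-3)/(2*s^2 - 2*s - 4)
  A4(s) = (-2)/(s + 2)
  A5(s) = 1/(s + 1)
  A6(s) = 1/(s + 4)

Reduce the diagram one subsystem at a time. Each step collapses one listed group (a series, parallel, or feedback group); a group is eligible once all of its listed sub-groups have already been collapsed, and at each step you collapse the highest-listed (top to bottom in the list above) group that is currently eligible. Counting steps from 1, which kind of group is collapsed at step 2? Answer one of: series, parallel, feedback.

Answer: feedback

Working:
[1] reduce the feedback loop with forward A1 and return A2
[2] feedback reduction of A3, A4
[3] combine [A1/(1+A1*A2)], [A3/(1+A3*A4)], A5, A6 in parallel
Step 2: feedback.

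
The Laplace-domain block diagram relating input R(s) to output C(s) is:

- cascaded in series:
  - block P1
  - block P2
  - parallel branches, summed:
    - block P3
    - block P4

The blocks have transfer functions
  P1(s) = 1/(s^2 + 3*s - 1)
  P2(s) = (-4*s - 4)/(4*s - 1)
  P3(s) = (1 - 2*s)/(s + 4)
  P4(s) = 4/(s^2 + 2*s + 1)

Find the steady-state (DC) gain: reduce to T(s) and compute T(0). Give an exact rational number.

(1) add P3, P4 (parallel) gives (-2*s^3 - 3*s^2 + 4*s + 17)/(s^3 + 6*s^2 + 9*s + 4)
(2) reduce the series chain P1, P2, (P3+P4) gives (8*s^3 + 12*s^2 - 16*s - 68)/(4*s^5 + 31*s^4 + 64*s^3 + 10*s^2 - 23*s + 4)
DC gain: substitute s = 0 into T(s) from step 2: T(0) = -68/4 = -17.

Hence the answer: -17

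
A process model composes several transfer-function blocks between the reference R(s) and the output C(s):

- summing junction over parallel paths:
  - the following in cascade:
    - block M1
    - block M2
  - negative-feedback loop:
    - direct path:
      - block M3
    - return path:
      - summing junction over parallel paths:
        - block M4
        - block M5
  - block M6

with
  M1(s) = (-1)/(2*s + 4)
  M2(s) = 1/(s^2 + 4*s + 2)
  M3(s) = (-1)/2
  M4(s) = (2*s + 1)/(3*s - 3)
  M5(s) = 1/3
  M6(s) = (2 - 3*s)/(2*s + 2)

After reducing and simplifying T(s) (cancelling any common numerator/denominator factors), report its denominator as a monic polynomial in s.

The answer is s^5 + 5*s^4 + 2*s^3 - 18*s^2 - 24*s - 8.

Reasoning:
[1] cascade M1, M2, giving (-1)/(2*s^3 + 12*s^2 + 20*s + 8)
[2] reduce the parallel group M4, M5, giving s/(s - 1)
[3] collapse the loop (M3 forward, (M4+M5) return), giving (1 - s)/(s - 2)
[4] combine (M1*M2), [M3/(1+M3*(M4+M5))], M6 in parallel, giving (-5*s^5 - 22*s^4 - 4*s^3 + 47*s^2 + 13*s - 6)/(2*s^5 + 10*s^4 + 4*s^3 - 36*s^2 - 48*s - 16)
No further cancellation is possible in the step-4 result, so that is T(s). Its denominator becomes monic after dividing by the leading coefficient 2.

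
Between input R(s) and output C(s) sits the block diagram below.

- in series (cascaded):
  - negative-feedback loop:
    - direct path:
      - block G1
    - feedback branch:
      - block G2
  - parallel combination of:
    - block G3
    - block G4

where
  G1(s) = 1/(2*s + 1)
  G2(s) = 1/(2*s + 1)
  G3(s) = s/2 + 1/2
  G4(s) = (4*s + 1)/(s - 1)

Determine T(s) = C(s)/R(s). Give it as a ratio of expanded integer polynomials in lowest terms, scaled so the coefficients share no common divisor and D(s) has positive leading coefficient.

Answer: (2*s^3 + 17*s^2 + 10*s + 1)/(8*s^3 - 4*s - 4)

Working:
Step 1. reduce the feedback loop with forward G1 and return G2; result (2*s + 1)/(4*s^2 + 4*s + 2)
Step 2. parallel reduction of G3, G4; result (s^2 + 8*s + 1)/(2*s - 2)
Step 3. reduce the series chain [G1/(1+G1*G2)], (G3+G4): this yields T(s), and no further normalization is needed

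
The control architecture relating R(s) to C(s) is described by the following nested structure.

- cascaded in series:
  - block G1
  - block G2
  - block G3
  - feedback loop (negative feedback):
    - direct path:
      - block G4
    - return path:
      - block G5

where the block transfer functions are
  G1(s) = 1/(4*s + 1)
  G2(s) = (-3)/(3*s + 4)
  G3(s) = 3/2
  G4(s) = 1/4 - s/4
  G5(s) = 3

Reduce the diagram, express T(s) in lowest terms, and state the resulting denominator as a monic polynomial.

(1) reduce the feedback loop with forward G4 and return G5: (s - 1)/(3*s - 7)
(2) cascade G1, G2, G3, [G4/(1+G4*G5)]: (9 - 9*s)/(72*s^3 - 54*s^2 - 242*s - 56)
T(s) is the step-2 result (common factors already cancelled). Leading coefficient of the denominator: 72. Divide through by 72 for the monic polynomial.

Hence the answer: s^3 - 3*s^2/4 - 121*s/36 - 7/9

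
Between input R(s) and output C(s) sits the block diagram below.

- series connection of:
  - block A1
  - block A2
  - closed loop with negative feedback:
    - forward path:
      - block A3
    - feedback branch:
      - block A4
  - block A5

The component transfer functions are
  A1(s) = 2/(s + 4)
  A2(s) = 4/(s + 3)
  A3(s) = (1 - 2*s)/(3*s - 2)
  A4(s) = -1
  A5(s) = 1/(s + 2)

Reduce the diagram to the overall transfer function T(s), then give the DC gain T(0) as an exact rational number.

[1] reduce the feedback loop with forward A3 and return A4: (1 - 2*s)/(5*s - 3)
[2] series reduction of A1, A2, [A3/(1+A3*A4)], A5: (8 - 16*s)/(5*s^4 + 42*s^3 + 103*s^2 + 42*s - 72)
Evaluating the step-2 result (the overall T(s)) at s = 0 gives T(0) = 8/(-72) = -1/9.

Final answer: -1/9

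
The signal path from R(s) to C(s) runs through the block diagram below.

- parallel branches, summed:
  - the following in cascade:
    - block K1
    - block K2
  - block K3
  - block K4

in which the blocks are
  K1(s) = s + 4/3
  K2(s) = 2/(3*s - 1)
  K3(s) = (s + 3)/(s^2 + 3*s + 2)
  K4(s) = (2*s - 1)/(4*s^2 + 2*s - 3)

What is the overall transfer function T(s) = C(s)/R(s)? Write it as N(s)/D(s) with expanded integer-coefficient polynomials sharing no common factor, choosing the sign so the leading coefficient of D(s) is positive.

Step 1 - cascade K1, K2 -> (6*s + 8)/(9*s - 3)
Step 2 - parallel reduction of (K1*K2), K3, K4; the result is T(s) itself (integer coefficients, no common factor, positive leading denominator coefficient)

Hence the answer: (24*s^5 + 170*s^4 + 331*s^3 + 37*s^2 - 187*s - 15)/(36*s^5 + 114*s^4 + 57*s^3 - 78*s^2 - 39*s + 18)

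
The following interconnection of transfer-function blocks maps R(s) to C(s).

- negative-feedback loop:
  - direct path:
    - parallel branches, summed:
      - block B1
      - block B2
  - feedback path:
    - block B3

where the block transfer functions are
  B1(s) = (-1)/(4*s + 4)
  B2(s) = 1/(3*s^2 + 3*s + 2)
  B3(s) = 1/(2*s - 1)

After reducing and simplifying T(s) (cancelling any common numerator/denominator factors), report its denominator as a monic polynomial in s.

The answer is s^4 + 3*s^3/2 + 13*s^2/24 - s/8 - 1/4.

Reasoning:
1. add B1, B2 (parallel) gives (-3*s^2 + s + 2)/(12*s^3 + 24*s^2 + 20*s + 8)
2. collapse the loop ((B1+B2) forward, B3 return) gives (-6*s^3 + 5*s^2 + 3*s - 2)/(24*s^4 + 36*s^3 + 13*s^2 - 3*s - 6)
The result of step 2 is T(s) in lowest terms. Its denominator has leading coefficient 24; dividing the denominator through by 24 makes it monic.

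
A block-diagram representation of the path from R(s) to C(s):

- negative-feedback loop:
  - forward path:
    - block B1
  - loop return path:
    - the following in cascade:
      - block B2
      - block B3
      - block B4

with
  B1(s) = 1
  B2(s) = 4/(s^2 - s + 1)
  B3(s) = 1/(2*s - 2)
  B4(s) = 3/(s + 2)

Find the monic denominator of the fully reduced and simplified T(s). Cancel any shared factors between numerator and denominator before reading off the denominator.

Step 1: series reduction of B2, B3, B4 -> 6/(s^4 - 2*s^2 + 3*s - 2)
Step 2: apply the feedback formula to B1, (B2*B3*B4) -> (s^4 - 2*s^2 + 3*s - 2)/(s^4 - 2*s^2 + 3*s + 4)
That last expression is T(s), already simplified, and its denominator is already monic.

Answer: s^4 - 2*s^2 + 3*s + 4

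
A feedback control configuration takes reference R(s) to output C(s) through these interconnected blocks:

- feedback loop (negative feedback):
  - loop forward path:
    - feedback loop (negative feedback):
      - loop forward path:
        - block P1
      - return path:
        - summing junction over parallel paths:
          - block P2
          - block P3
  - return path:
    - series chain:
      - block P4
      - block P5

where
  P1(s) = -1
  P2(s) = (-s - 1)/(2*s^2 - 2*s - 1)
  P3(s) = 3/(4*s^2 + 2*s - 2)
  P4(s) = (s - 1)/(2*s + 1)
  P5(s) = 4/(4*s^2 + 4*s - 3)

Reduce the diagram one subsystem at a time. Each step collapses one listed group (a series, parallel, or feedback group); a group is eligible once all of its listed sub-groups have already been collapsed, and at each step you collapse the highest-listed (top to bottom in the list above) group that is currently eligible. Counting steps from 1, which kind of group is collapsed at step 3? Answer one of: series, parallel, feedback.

Answer: series

Working:
Step 1: sum the parallel branches P2, P3
Step 2: apply the feedback formula to P1, (P2+P3)
Step 3: combine P4, P5 in series
Step 4: reduce the feedback loop with forward [P1/(1+P1*(P2+P3))] and return (P4*P5)
Step 3: series.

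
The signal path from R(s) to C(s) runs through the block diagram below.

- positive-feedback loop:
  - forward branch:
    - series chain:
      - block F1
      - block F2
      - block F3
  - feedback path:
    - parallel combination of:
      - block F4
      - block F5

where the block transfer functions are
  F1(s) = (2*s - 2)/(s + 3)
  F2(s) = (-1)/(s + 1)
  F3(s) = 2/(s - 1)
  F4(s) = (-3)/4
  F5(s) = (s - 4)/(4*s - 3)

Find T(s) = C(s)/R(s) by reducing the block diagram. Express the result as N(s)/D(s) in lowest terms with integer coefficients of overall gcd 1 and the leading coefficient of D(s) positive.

Step 1 - combine F1, F2, F3 in series -> (-4)/(s^2 + 4*s + 3)
Step 2 - parallel reduction of F4, F5 -> (-8*s - 7)/(16*s - 12)
Step 3 - reduce the feedback loop with forward (F1*F2*F3) and return (F4+F5): this yields T(s), and no further normalization is needed

Therefore the answer is (12 - 16*s)/(4*s^3 + 13*s^2 - 8*s - 16).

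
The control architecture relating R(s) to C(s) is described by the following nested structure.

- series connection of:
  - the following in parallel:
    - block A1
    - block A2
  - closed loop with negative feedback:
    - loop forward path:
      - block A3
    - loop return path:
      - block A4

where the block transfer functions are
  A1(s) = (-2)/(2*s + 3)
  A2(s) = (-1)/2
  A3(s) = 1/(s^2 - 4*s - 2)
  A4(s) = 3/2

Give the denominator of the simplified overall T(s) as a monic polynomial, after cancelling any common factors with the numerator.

Answer: s^3 - 5*s^2/2 - 13*s/2 - 3/4

Working:
1. sum the parallel branches A1, A2; result (-2*s - 7)/(4*s + 6)
2. feedback reduction of A3, A4; result 2/(2*s^2 - 8*s - 1)
3. multiply (A1+A2), [A3/(1+A3*A4)] (series); result (-2*s - 7)/(4*s^3 - 10*s^2 - 26*s - 3)
The result of step 3 is T(s) in lowest terms. Its denominator has leading coefficient 4; dividing the denominator through by 4 makes it monic.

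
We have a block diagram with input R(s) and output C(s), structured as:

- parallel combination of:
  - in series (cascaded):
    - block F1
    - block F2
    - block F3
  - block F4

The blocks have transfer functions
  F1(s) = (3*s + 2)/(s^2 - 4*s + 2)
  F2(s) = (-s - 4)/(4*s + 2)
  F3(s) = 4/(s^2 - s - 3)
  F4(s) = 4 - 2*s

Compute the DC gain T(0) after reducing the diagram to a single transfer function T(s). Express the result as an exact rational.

The answer is 20/3.

Reasoning:
[1] cascade F1, F2, F3, giving (-6*s^2 - 28*s - 16)/(2*s^5 - 9*s^4 + s^3 + 23*s^2 - 2*s - 6)
[2] combine (F1*F2*F3), F4 in parallel, giving (-4*s^6 + 26*s^5 - 38*s^4 - 42*s^3 + 90*s^2 - 24*s - 40)/(2*s^5 - 9*s^4 + s^3 + 23*s^2 - 2*s - 6)
DC gain: substitute s = 0 into T(s) from step 2: T(0) = -40/(-6) = 20/3.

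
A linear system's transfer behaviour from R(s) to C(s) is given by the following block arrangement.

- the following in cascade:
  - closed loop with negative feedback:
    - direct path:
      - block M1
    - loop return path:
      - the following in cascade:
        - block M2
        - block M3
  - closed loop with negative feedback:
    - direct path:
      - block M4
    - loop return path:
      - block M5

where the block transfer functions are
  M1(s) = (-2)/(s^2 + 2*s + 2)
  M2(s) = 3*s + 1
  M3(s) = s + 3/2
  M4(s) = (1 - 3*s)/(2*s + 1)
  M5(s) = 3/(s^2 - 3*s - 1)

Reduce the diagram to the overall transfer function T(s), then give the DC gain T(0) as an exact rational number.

Answer: -1

Working:
Step 1. series reduction of M2, M3 -> 3*s^2 + 11*s/2 + 3/2
Step 2. feedback reduction of M1, (M2*M3) -> 2/(5*s^2 + 9*s + 1)
Step 3. reduce the feedback loop with forward M4 and return M5 -> (-3*s^3 + 10*s^2 - 1)/(2*s^3 - 5*s^2 - 14*s + 2)
Step 4. cascade [M1/(1+M1*(M2*M3))], [M4/(1+M4*M5)] -> (-6*s^3 + 20*s^2 - 2)/(10*s^5 - 7*s^4 - 113*s^3 - 121*s^2 + 4*s + 2)
Evaluating the step-4 result (the overall T(s)) at s = 0 gives T(0) = -2/2 = -1.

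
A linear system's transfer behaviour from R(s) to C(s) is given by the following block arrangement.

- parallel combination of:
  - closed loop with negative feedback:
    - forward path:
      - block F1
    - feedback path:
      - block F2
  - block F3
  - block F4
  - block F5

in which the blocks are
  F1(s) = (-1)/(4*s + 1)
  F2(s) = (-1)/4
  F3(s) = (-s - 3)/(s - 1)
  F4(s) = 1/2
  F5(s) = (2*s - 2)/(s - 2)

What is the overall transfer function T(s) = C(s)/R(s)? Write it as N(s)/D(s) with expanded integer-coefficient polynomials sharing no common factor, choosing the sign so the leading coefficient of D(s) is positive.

The answer is (48*s^3 - 201*s^2 + 247*s + 74)/(32*s^3 - 86*s^2 + 34*s + 20).

Reasoning:
Step 1. close the feedback loop around F1, F2 -> (-4)/(16*s + 5)
Step 2. reduce the parallel group [F1/(1+F1*F2)], F3, F4, F5: this yields T(s), and no further normalization is needed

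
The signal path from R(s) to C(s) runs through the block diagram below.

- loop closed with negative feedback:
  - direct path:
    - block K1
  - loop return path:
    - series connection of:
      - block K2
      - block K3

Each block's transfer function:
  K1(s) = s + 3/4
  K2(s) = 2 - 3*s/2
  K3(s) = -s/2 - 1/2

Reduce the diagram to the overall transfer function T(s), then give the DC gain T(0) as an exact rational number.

Step 1: cascade K2, K3; result 3*s^2/4 - s/4 - 1
Step 2: close the feedback loop around K1, (K2*K3); result (16*s + 12)/(12*s^3 + 5*s^2 - 19*s + 4)
Step 2 gives the overall T(s). Then T(0) = 12/4 = 3.

Answer: 3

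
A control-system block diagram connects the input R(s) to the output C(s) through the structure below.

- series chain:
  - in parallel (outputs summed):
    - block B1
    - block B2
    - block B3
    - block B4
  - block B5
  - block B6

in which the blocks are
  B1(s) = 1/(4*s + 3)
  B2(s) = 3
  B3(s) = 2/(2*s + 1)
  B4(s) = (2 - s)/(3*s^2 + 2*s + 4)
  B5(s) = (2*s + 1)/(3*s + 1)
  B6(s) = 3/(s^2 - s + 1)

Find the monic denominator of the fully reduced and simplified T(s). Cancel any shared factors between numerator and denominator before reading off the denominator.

[1] combine B1, B2, B3, B4 in parallel; result (72*s^4 + 160*s^3 + 230*s^2 + 209*s + 70)/(24*s^4 + 46*s^3 + 61*s^2 + 46*s + 12)
[2] multiply (B1+B2+B3+B4), B5, B6 (series); result (216*s^4 + 480*s^3 + 690*s^2 + 627*s + 210)/(36*s^6 + 27*s^5 + 56*s^4 + 38*s^3 + 37*s^2 + 46*s + 12)
The result of step 2 is T(s) in lowest terms. Its denominator has leading coefficient 36; dividing the denominator through by 36 makes it monic.

Therefore the answer is s^6 + 3*s^5/4 + 14*s^4/9 + 19*s^3/18 + 37*s^2/36 + 23*s/18 + 1/3.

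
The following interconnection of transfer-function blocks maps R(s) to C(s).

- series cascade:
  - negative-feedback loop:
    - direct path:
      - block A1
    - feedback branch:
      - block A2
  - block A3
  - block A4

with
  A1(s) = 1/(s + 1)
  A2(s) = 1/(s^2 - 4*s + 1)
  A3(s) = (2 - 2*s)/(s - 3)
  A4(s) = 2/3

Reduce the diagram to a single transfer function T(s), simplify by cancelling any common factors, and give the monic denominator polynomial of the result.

(1) close the feedback loop around A1, A2 = (s^2 - 4*s + 1)/(s^3 - 3*s^2 - 3*s + 2)
(2) reduce the series chain [A1/(1+A1*A2)], A3, A4 = (-4*s^3 + 20*s^2 - 20*s + 4)/(3*s^4 - 18*s^3 + 18*s^2 + 33*s - 18)
The result of step 2 is T(s) in lowest terms. Its denominator has leading coefficient 3; dividing the denominator through by 3 makes it monic.

Answer: s^4 - 6*s^3 + 6*s^2 + 11*s - 6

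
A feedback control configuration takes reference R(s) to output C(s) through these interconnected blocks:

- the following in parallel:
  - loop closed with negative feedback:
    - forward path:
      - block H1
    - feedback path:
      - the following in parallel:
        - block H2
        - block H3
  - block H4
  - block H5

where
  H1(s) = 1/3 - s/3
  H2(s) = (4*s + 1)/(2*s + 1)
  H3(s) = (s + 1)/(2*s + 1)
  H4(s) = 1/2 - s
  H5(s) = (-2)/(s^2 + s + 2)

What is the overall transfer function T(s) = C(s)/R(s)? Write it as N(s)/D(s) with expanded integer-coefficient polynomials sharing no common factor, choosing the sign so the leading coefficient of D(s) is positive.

Answer: (-10*s^5 + 17*s^4 + 6*s^3 + 26*s^2 + 27*s + 6)/(10*s^4 - 8*s^3 - 8*s^2 - 46*s - 20)

Working:
Step 1: parallel reduction of H2, H3 = (5*s + 2)/(2*s + 1)
Step 2: reduce the feedback loop with forward H1 and return (H2+H3) = (2*s^2 - s - 1)/(5*s^2 - 9*s - 5)
Step 3: sum the parallel branches [H1/(1+H1*(H2+H3))], H4, H5, giving the overall T(s)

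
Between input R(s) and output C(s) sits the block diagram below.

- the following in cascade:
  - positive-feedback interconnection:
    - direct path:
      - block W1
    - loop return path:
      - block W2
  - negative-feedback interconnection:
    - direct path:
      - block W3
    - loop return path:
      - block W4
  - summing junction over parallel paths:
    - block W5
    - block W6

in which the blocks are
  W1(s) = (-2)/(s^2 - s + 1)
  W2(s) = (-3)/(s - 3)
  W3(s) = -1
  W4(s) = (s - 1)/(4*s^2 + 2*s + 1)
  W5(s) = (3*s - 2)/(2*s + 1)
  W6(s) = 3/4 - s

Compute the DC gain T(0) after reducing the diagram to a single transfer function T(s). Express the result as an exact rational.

Step 1: collapse the loop (W1 forward, W2 return) = (6 - 2*s)/(s^3 - 4*s^2 + 4*s - 9)
Step 2: reduce the feedback loop with forward W3 and return W4 = (-4*s^2 - 2*s - 1)/(4*s^2 + s + 2)
Step 3: add W5, W6 (parallel) = (-8*s^2 + 14*s - 5)/(8*s + 4)
Step 4: multiply [W1/(1-W1*W2)], [W3/(1+W3*W4)], (W5+W6) (series) = (-32*s^5 + 136*s^4 - 120*s^3 + 4*s^2 - 17*s + 15)/(16*s^6 - 52*s^5 + 26*s^4 - 132*s^3 - 84*s^2 - 74*s - 36)
DC gain: substitute s = 0 into T(s) from step 4: T(0) = 15/(-36) = -5/12.

Answer: -5/12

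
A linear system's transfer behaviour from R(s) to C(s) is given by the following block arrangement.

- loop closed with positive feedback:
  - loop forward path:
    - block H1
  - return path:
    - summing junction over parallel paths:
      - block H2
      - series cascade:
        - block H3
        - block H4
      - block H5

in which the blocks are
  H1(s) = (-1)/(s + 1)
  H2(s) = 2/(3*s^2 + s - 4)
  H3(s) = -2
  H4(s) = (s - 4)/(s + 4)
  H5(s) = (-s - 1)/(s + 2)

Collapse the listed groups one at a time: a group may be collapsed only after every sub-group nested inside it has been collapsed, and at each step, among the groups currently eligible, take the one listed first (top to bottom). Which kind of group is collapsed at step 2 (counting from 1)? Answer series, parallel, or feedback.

(1) series reduction of H3, H4
(2) reduce the parallel group H2, (H3*H4), H5
(3) feedback reduction of H1, (H2+(H3*H4)+H5)
So the answer for step 2 is parallel.

Final answer: parallel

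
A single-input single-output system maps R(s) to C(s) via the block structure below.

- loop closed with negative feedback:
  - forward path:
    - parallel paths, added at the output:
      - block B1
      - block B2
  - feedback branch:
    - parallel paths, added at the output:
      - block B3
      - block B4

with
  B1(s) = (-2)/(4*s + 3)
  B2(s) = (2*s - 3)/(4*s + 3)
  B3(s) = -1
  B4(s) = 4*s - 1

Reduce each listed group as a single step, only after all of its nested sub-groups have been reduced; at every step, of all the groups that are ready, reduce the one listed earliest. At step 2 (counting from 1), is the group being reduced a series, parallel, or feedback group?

Step 1. add B1, B2 (parallel)
Step 2. reduce the parallel group B3, B4
Step 3. reduce the feedback loop with forward (B1+B2) and return (B3+B4)
The group at step 2 is a parallel group.

Answer: parallel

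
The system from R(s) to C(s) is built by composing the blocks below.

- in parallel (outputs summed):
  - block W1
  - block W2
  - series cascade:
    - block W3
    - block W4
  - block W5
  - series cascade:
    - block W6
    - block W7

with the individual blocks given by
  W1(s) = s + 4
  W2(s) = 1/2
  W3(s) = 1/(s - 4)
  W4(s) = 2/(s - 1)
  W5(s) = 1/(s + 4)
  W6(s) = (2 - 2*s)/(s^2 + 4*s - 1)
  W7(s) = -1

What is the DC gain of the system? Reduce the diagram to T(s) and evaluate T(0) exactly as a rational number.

1. cascade W3, W4 = 2/(s^2 - 5*s + 4)
2. cascade W6, W7 = (2*s - 2)/(s^2 + 4*s - 1)
3. sum the parallel branches W1, W2, (W3*W4), W5, (W6*W7) = (2*s^6 + 15*s^5 - 9*s^4 - 289*s^3 - 325*s^2 + 918*s - 232)/(2*s^5 + 6*s^4 - 42*s^3 - 94*s^2 + 160*s - 32)
Evaluating the step-3 result (the overall T(s)) at s = 0 gives T(0) = -232/(-32) = 29/4.

Answer: 29/4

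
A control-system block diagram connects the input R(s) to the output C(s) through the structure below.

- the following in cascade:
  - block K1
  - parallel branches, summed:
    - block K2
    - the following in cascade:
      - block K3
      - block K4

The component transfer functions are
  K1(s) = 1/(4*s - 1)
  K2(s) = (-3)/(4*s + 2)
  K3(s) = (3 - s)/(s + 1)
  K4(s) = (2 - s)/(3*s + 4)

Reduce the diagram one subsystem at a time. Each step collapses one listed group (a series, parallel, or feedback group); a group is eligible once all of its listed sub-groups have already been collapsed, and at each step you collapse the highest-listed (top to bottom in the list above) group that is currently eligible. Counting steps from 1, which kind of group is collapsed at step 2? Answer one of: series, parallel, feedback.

The answer is parallel.

Reasoning:
Step 1: reduce the series chain K3, K4
Step 2: sum the parallel branches K2, (K3*K4)
Step 3: combine K1, (K2+(K3*K4)) in series
At step 2 the group reduced is parallel.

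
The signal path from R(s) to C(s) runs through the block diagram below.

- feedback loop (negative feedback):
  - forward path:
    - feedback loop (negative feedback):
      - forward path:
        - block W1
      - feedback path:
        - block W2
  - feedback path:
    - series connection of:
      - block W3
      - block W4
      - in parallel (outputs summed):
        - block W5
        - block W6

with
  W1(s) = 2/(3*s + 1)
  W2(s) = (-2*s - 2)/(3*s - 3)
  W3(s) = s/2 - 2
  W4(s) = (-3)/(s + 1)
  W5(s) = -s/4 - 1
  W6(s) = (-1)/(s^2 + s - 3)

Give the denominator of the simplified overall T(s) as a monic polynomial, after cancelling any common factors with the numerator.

The answer is s^5 + 32*s^4/45 - 8*s^3 - 7*s^2/15 + 572*s/45 - 68/15.

Reasoning:
(1) collapse the loop (W1 forward, W2 return) = (6*s - 6)/(9*s^2 - 10*s - 7)
(2) sum the parallel branches W5, W6 = (-s^3 - 5*s^2 - s + 8)/(4*s^2 + 4*s - 12)
(3) cascade W3, W4, (W5+W6) = (3*s^4 + 3*s^3 - 57*s^2 - 36*s + 96)/(8*s^3 + 16*s^2 - 16*s - 24)
(4) apply the feedback formula to [W1/(1+W1*W2)], (W3*W4*(W5+W6)) = (24*s^4 + 24*s^3 - 96*s^2 - 24*s + 72)/(45*s^5 + 32*s^4 - 360*s^3 - 21*s^2 + 572*s - 204)
No further cancellation is possible in the step-4 result, so that is T(s). Its denominator becomes monic after dividing by the leading coefficient 45.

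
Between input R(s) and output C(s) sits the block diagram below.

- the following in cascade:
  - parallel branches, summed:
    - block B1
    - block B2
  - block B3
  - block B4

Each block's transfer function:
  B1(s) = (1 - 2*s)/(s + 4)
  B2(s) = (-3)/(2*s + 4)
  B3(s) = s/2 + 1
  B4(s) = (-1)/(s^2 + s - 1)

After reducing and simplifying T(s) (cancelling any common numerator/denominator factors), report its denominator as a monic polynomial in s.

First reduce the diagram to T(s).

Step 1. reduce the parallel group B1, B2 gives (-4*s^2 - 9*s - 8)/(2*s^2 + 12*s + 16)
Step 2. combine (B1+B2), B3, B4 in series gives (4*s^2 + 9*s + 8)/(4*s^3 + 20*s^2 + 12*s - 16)
The result of step 2 is T(s) in lowest terms. Its denominator has leading coefficient 4; dividing the denominator through by 4 makes it monic.

Answer: s^3 + 5*s^2 + 3*s - 4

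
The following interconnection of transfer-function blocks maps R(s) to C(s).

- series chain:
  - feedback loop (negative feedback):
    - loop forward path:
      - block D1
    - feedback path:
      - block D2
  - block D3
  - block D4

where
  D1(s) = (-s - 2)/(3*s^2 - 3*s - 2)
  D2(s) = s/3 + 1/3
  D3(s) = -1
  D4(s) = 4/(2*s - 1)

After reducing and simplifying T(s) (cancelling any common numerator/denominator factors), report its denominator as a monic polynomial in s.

(1) collapse the loop (D1 forward, D2 return); result (-3*s - 6)/(8*s^2 - 12*s - 8)
(2) reduce the series chain [D1/(1+D1*D2)], D3, D4; result (3*s + 6)/(4*s^3 - 8*s^2 - s + 2)
The result of step 2 is T(s) in lowest terms. Its denominator has leading coefficient 4; dividing the denominator through by 4 makes it monic.

Hence the answer: s^3 - 2*s^2 - s/4 + 1/2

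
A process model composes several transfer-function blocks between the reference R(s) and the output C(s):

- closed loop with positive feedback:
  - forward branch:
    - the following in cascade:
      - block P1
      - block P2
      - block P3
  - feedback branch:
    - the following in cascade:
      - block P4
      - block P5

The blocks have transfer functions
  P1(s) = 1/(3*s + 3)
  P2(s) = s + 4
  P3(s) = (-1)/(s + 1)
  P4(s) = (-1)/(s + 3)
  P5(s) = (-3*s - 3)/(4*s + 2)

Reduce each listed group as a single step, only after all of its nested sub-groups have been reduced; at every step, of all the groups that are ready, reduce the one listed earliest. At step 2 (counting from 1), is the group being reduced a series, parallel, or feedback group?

Reducing step by step:

Step 1 - cascade P1, P2, P3
Step 2 - reduce the series chain P4, P5
Step 3 - apply the feedback formula to (P1*P2*P3), (P4*P5)
The group at step 2 is a series group.

Answer: series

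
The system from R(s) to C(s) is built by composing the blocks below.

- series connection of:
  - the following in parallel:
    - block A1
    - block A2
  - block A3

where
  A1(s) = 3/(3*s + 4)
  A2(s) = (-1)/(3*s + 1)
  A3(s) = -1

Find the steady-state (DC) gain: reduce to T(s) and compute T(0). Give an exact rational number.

The answer is 1/4.

Reasoning:
[1] reduce the parallel group A1, A2 -> (6*s - 1)/(9*s^2 + 15*s + 4)
[2] series reduction of (A1+A2), A3 -> (1 - 6*s)/(9*s^2 + 15*s + 4)
DC gain: substitute s = 0 into T(s) from step 2: T(0) = 1/4.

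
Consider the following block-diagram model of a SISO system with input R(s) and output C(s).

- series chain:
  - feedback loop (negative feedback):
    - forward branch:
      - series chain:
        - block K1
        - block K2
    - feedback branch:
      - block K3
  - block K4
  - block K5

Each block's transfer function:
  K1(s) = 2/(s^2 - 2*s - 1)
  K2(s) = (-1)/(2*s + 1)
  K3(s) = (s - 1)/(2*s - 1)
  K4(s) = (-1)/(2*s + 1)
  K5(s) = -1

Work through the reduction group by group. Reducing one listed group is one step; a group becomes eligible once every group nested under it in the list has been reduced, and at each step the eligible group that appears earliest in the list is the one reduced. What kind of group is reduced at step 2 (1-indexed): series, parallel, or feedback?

1. cascade K1, K2
2. collapse the loop ((K1*K2) forward, K3 return)
3. reduce the series chain [(K1*K2)/(1+(K1*K2)*K3)], K4, K5
The group at step 2 is a feedback group.

Therefore the answer is feedback.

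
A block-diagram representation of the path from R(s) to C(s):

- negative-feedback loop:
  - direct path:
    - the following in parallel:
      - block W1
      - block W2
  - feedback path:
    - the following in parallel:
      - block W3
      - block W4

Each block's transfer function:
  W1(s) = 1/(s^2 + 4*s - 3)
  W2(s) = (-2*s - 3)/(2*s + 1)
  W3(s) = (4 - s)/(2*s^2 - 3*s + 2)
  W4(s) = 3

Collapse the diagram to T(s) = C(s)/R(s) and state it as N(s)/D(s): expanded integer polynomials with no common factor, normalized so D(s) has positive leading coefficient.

Step 1. combine W1, W2 in parallel; result (-2*s^3 - 11*s^2 - 4*s + 10)/(2*s^3 + 9*s^2 - 2*s - 3)
Step 2. reduce the parallel group W3, W4; result (6*s^2 - 10*s + 10)/(2*s^2 - 3*s + 2)
Step 3. collapse the loop ((W1+W2) forward, (W3+W4) return) - this is the overall T(s), already in the required normalized form

Answer: (4*s^5 + 16*s^4 - 21*s^3 - 10*s^2 + 38*s - 20)/(8*s^5 + 34*s^4 - 39*s^3 - 8*s^2 + 135*s - 94)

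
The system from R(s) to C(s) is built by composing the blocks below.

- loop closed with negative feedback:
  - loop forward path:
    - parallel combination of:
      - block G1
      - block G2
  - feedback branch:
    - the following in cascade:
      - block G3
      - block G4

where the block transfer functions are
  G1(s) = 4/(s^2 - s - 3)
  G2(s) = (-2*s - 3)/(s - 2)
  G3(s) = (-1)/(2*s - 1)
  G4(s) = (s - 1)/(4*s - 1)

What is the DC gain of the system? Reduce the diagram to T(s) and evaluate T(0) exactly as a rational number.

First reduce the diagram to T(s).

Step 1. reduce the parallel group G1, G2; result (-2*s^3 - s^2 + 13*s + 1)/(s^3 - 3*s^2 - s + 6)
Step 2. cascade G3, G4; result (1 - s)/(8*s^2 - 6*s + 1)
Step 3. apply the feedback formula to (G1+G2), (G3*G4); result (-16*s^5 + 4*s^4 + 108*s^3 - 71*s^2 + 7*s + 1)/(8*s^5 - 28*s^4 + 10*s^3 + 37*s^2 - 25*s + 7)
The step-3 result is T(s). Setting s = 0: T(0) = 1/7.

Answer: 1/7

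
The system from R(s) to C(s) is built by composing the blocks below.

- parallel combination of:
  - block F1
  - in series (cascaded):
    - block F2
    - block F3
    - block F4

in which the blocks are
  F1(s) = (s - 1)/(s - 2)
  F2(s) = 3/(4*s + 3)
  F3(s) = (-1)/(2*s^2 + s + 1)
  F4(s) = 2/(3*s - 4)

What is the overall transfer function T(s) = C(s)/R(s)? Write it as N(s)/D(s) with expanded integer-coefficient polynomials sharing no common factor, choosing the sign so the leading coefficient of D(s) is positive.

First reduce the diagram to T(s).

Step 1. series reduction of F2, F3, F4; result (-6)/(24*s^4 - 2*s^3 - 19*s^2 - 19*s - 12)
Step 2. add F1, (F2*F3*F4) (parallel), which is the overall transfer function T(s) = C(s)/R(s) in lowest terms

Answer: (24*s^5 - 26*s^4 - 17*s^3 + s + 24)/(24*s^5 - 50*s^4 - 15*s^3 + 19*s^2 + 26*s + 24)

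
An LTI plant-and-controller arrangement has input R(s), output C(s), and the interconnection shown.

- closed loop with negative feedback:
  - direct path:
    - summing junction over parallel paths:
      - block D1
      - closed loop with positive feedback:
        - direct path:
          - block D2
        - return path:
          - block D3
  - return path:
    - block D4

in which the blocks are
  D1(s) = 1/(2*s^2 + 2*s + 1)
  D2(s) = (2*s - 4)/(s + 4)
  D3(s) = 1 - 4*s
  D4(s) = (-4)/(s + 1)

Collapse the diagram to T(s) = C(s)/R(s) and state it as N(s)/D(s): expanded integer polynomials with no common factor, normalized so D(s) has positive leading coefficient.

(1) close the feedback loop around D2, D3; result (2*s - 4)/(8*s^2 - 17*s + 8)
(2) reduce the parallel group D1, [D2/(1-D2*D3)]; result (4*s^3 + 4*s^2 - 23*s + 4)/(16*s^4 - 18*s^3 - 10*s^2 - s + 8)
(3) feedback reduction of (D1+[D2/(1-D2*D3)]), D4, giving the overall T(s)

Therefore the answer is (4*s^4 + 8*s^3 - 19*s^2 - 19*s + 4)/(16*s^5 - 2*s^4 - 44*s^3 - 27*s^2 + 99*s - 8).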